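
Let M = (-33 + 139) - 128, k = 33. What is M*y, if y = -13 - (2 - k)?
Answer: -396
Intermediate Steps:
y = 18 (y = -13 - (2 - 1*33) = -13 - (2 - 33) = -13 - 1*(-31) = -13 + 31 = 18)
M = -22 (M = 106 - 128 = -22)
M*y = -22*18 = -396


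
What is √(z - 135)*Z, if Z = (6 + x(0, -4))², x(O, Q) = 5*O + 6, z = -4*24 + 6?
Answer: 2160*I ≈ 2160.0*I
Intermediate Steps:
z = -90 (z = -96 + 6 = -90)
x(O, Q) = 6 + 5*O
Z = 144 (Z = (6 + (6 + 5*0))² = (6 + (6 + 0))² = (6 + 6)² = 12² = 144)
√(z - 135)*Z = √(-90 - 135)*144 = √(-225)*144 = (15*I)*144 = 2160*I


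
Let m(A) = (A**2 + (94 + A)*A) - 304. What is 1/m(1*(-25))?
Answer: -1/1404 ≈ -0.00071225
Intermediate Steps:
m(A) = -304 + A**2 + A*(94 + A) (m(A) = (A**2 + A*(94 + A)) - 304 = -304 + A**2 + A*(94 + A))
1/m(1*(-25)) = 1/(-304 + 2*(1*(-25))**2 + 94*(1*(-25))) = 1/(-304 + 2*(-25)**2 + 94*(-25)) = 1/(-304 + 2*625 - 2350) = 1/(-304 + 1250 - 2350) = 1/(-1404) = -1/1404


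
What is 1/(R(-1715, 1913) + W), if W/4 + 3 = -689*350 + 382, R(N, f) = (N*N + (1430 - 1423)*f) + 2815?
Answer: 1/1994347 ≈ 5.0142e-7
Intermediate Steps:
R(N, f) = 2815 + N² + 7*f (R(N, f) = (N² + 7*f) + 2815 = 2815 + N² + 7*f)
W = -963084 (W = -12 + 4*(-689*350 + 382) = -12 + 4*(-241150 + 382) = -12 + 4*(-240768) = -12 - 963072 = -963084)
1/(R(-1715, 1913) + W) = 1/((2815 + (-1715)² + 7*1913) - 963084) = 1/((2815 + 2941225 + 13391) - 963084) = 1/(2957431 - 963084) = 1/1994347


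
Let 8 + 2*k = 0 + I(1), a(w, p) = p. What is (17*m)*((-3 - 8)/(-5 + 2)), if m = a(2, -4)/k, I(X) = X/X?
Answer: 1496/21 ≈ 71.238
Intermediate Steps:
I(X) = 1
k = -7/2 (k = -4 + (0 + 1)/2 = -4 + (½)*1 = -4 + ½ = -7/2 ≈ -3.5000)
m = 8/7 (m = -4/(-7/2) = -4*(-2/7) = 8/7 ≈ 1.1429)
(17*m)*((-3 - 8)/(-5 + 2)) = (17*(8/7))*((-3 - 8)/(-5 + 2)) = 136*(-11/(-3))/7 = 136*(-11*(-⅓))/7 = (136/7)*(11/3) = 1496/21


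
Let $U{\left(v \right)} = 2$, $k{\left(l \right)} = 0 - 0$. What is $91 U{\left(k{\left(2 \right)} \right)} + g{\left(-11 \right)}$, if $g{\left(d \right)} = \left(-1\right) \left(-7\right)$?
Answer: $189$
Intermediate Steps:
$g{\left(d \right)} = 7$
$k{\left(l \right)} = 0$ ($k{\left(l \right)} = 0 + 0 = 0$)
$91 U{\left(k{\left(2 \right)} \right)} + g{\left(-11 \right)} = 91 \cdot 2 + 7 = 182 + 7 = 189$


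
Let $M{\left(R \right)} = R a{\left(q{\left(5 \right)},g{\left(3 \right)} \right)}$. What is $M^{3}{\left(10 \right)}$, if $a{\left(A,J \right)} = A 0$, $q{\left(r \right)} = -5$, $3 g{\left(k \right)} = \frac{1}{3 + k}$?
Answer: $0$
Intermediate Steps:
$g{\left(k \right)} = \frac{1}{3 \left(3 + k\right)}$
$a{\left(A,J \right)} = 0$
$M{\left(R \right)} = 0$ ($M{\left(R \right)} = R 0 = 0$)
$M^{3}{\left(10 \right)} = 0^{3} = 0$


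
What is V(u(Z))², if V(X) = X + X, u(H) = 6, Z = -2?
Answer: 144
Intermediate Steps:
V(X) = 2*X
V(u(Z))² = (2*6)² = 12² = 144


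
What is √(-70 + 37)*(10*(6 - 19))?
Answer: -130*I*√33 ≈ -746.79*I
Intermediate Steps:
√(-70 + 37)*(10*(6 - 19)) = √(-33)*(10*(-13)) = (I*√33)*(-130) = -130*I*√33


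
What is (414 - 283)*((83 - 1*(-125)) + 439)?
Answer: 84757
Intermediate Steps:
(414 - 283)*((83 - 1*(-125)) + 439) = 131*((83 + 125) + 439) = 131*(208 + 439) = 131*647 = 84757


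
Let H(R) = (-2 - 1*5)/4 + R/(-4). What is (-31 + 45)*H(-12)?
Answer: 35/2 ≈ 17.500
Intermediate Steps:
H(R) = -7/4 - R/4 (H(R) = (-2 - 5)*(¼) + R*(-¼) = -7*¼ - R/4 = -7/4 - R/4)
(-31 + 45)*H(-12) = (-31 + 45)*(-7/4 - ¼*(-12)) = 14*(-7/4 + 3) = 14*(5/4) = 35/2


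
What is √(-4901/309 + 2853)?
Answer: 2*√67723221/309 ≈ 53.265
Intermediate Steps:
√(-4901/309 + 2853) = √(876676/309) = 2*√67723221/309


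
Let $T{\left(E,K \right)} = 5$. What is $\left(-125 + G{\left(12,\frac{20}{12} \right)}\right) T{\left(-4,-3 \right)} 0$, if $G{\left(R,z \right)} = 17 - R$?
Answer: $0$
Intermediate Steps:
$\left(-125 + G{\left(12,\frac{20}{12} \right)}\right) T{\left(-4,-3 \right)} 0 = \left(-125 + \left(17 - 12\right)\right) 5 \cdot 0 = \left(-125 + \left(17 - 12\right)\right) 0 = \left(-125 + 5\right) 0 = \left(-120\right) 0 = 0$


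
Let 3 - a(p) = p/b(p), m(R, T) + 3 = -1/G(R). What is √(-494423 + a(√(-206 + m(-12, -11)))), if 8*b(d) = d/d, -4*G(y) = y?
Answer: 2*√(-1112445 - 12*I*√471)/3 ≈ 0.082306 - 703.15*I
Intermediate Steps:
G(y) = -y/4
b(d) = ⅛ (b(d) = (d/d)/8 = (⅛)*1 = ⅛)
m(R, T) = -3 + 4/R (m(R, T) = -3 - 1/((-R/4)) = -3 - (-4)/R = -3 + 4/R)
a(p) = 3 - 8*p (a(p) = 3 - p/⅛ = 3 - p*8 = 3 - 8*p)
√(-494423 + a(√(-206 + m(-12, -11)))) = √(-494423 + (3 - 8*√(-206 + (-3 + 4/(-12))))) = √(-494423 + (3 - 8*√(-206 + (-3 + 4*(-1/12))))) = √(-494423 + (3 - 8*√(-206 + (-3 - ⅓)))) = √(-494423 + (3 - 8*√(-206 - 10/3))) = √(-494423 + (3 - 16*I*√471/3)) = √(-494420 - 16*I*√471/3)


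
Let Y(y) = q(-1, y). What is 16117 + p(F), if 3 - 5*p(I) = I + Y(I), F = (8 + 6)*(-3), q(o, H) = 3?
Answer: 80627/5 ≈ 16125.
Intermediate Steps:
Y(y) = 3
F = -42 (F = 14*(-3) = -42)
p(I) = -I/5 (p(I) = ⅗ - (I + 3)/5 = ⅗ - (3 + I)/5 = ⅗ + (-⅗ - I/5) = -I/5)
16117 + p(F) = 16117 - ⅕*(-42) = 16117 + 42/5 = 80627/5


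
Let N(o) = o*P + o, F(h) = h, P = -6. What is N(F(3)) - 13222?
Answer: -13237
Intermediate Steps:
N(o) = -5*o (N(o) = o*(-6) + o = -6*o + o = -5*o)
N(F(3)) - 13222 = -5*3 - 13222 = -15 - 13222 = -13237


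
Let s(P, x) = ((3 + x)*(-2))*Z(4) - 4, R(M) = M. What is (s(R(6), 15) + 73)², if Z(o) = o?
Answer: 5625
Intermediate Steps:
s(P, x) = -28 - 8*x (s(P, x) = ((3 + x)*(-2))*4 - 4 = (-6 - 2*x)*4 - 4 = (-24 - 8*x) - 4 = -28 - 8*x)
(s(R(6), 15) + 73)² = ((-28 - 8*15) + 73)² = ((-28 - 120) + 73)² = (-148 + 73)² = (-75)² = 5625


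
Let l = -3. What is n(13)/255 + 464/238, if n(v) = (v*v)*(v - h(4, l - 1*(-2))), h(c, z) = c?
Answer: 277/35 ≈ 7.9143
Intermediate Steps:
n(v) = v**2*(-4 + v) (n(v) = (v*v)*(v - 1*4) = v**2*(v - 4) = v**2*(-4 + v))
n(13)/255 + 464/238 = (13**2*(-4 + 13))/255 + 464/238 = (169*9)*(1/255) + 464*(1/238) = 1521*(1/255) + 232/119 = 507/85 + 232/119 = 277/35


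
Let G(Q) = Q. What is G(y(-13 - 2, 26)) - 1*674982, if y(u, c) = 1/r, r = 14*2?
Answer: -18899495/28 ≈ -6.7498e+5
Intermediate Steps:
r = 28
y(u, c) = 1/28
G(y(-13 - 2, 26)) - 1*674982 = 1/28 - 1*674982 = 1/28 - 674982 = -18899495/28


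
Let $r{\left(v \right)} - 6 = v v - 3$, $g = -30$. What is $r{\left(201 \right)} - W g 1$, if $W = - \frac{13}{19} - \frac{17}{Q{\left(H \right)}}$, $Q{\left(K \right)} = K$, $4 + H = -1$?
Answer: $\frac{769224}{19} \approx 40486.0$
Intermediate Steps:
$H = -5$ ($H = -4 - 1 = -5$)
$W = \frac{258}{95}$ ($W = - \frac{13}{19} - \frac{17}{-5} = \left(-13\right) \frac{1}{19} - - \frac{17}{5} = - \frac{13}{19} + \frac{17}{5} = \frac{258}{95} \approx 2.7158$)
$r{\left(v \right)} = 3 + v^{2}$ ($r{\left(v \right)} = 6 + \left(v v - 3\right) = 6 + \left(v^{2} - 3\right) = 6 + \left(-3 + v^{2}\right) = 3 + v^{2}$)
$r{\left(201 \right)} - W g 1 = \left(3 + 201^{2}\right) - \frac{258}{95} \left(-30\right) 1 = \left(3 + 40401\right) - \left(- \frac{1548}{19}\right) 1 = 40404 - - \frac{1548}{19} = 40404 + \frac{1548}{19} = \frac{769224}{19}$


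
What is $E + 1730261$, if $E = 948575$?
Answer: $2678836$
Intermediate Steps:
$E + 1730261 = 948575 + 1730261 = 2678836$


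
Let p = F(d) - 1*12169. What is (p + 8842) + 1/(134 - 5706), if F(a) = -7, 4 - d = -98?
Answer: -18577049/5572 ≈ -3334.0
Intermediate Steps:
d = 102 (d = 4 - 1*(-98) = 4 + 98 = 102)
p = -12176 (p = -7 - 1*12169 = -7 - 12169 = -12176)
(p + 8842) + 1/(134 - 5706) = (-12176 + 8842) + 1/(134 - 5706) = -3334 + 1/(-5572) = -3334 - 1/5572 = -18577049/5572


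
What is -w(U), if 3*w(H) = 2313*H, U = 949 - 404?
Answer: -420195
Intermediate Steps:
U = 545
w(H) = 771*H (w(H) = (2313*H)/3 = 771*H)
-w(U) = -771*545 = -1*420195 = -420195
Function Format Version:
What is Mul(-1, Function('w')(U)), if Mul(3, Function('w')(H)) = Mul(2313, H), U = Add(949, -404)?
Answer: -420195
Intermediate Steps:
U = 545
Function('w')(H) = Mul(771, H) (Function('w')(H) = Mul(Rational(1, 3), Mul(2313, H)) = Mul(771, H))
Mul(-1, Function('w')(U)) = Mul(-1, Mul(771, 545)) = Mul(-1, 420195) = -420195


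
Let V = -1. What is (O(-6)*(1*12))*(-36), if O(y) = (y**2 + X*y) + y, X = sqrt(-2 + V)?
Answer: -12960 + 2592*I*sqrt(3) ≈ -12960.0 + 4489.5*I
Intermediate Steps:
X = I*sqrt(3) (X = sqrt(-2 - 1) = sqrt(-3) = I*sqrt(3) ≈ 1.732*I)
O(y) = y + y**2 + I*y*sqrt(3) (O(y) = (y**2 + (I*sqrt(3))*y) + y = (y**2 + I*y*sqrt(3)) + y = y + y**2 + I*y*sqrt(3))
(O(-6)*(1*12))*(-36) = ((-6*(1 - 6 + I*sqrt(3)))*(1*12))*(-36) = (-6*(-5 + I*sqrt(3))*12)*(-36) = ((30 - 6*I*sqrt(3))*12)*(-36) = (360 - 72*I*sqrt(3))*(-36) = -12960 + 2592*I*sqrt(3)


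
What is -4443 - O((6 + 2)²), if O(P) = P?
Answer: -4507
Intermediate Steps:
-4443 - O((6 + 2)²) = -4443 - (6 + 2)² = -4443 - 1*8² = -4443 - 1*64 = -4443 - 64 = -4507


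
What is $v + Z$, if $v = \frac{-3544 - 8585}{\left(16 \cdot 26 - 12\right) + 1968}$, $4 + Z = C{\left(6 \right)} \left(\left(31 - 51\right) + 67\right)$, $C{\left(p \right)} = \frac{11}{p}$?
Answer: $\frac{548311}{7116} \approx 77.053$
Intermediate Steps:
$Z = \frac{493}{6}$ ($Z = -4 + \frac{11}{6} \left(\left(31 - 51\right) + 67\right) = -4 + 11 \cdot \frac{1}{6} \left(\left(31 - 51\right) + 67\right) = -4 + \frac{11 \left(-20 + 67\right)}{6} = -4 + \frac{11}{6} \cdot 47 = -4 + \frac{517}{6} = \frac{493}{6} \approx 82.167$)
$v = - \frac{12129}{2372}$ ($v = - \frac{12129}{\left(416 - 12\right) + 1968} = - \frac{12129}{404 + 1968} = - \frac{12129}{2372} \approx -5.1134$)
$v + Z = - \frac{12129}{2372} + \frac{493}{6} = \frac{548311}{7116}$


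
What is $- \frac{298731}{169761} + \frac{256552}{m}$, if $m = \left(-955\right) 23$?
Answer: $- \frac{16704716829}{1242933455} \approx -13.44$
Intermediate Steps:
$m = -21965$
$- \frac{298731}{169761} + \frac{256552}{m} = - \frac{298731}{169761} + \frac{256552}{-21965} = \left(-298731\right) \frac{1}{169761} + 256552 \left(- \frac{1}{21965}\right) = - \frac{99577}{56587} - \frac{256552}{21965} = - \frac{16704716829}{1242933455}$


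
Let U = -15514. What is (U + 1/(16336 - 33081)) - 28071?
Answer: -729830826/16745 ≈ -43585.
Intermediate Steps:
(U + 1/(16336 - 33081)) - 28071 = (-15514 + 1/(16336 - 33081)) - 28071 = (-15514 + 1/(-16745)) - 28071 = (-15514 - 1/16745) - 28071 = -259781931/16745 - 28071 = -729830826/16745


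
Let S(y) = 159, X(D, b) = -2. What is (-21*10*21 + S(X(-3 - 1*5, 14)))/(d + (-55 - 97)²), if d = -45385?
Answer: 1417/7427 ≈ 0.19079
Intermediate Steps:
(-21*10*21 + S(X(-3 - 1*5, 14)))/(d + (-55 - 97)²) = (-21*10*21 + 159)/(-45385 + (-55 - 97)²) = (-210*21 + 159)/(-45385 + (-152)²) = (-4410 + 159)/(-45385 + 23104) = -4251/(-22281) = -4251*(-1/22281) = 1417/7427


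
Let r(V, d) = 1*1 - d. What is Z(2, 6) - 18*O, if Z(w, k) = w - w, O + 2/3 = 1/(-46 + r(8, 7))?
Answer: 321/26 ≈ 12.346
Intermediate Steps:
r(V, d) = 1 - d
O = -107/156 (O = -⅔ + 1/(-46 + (1 - 1*7)) = -⅔ + 1/(-46 + (1 - 7)) = -⅔ + 1/(-46 - 6) = -⅔ + 1/(-52) = -⅔ - 1/52 = -107/156 ≈ -0.68590)
Z(w, k) = 0
Z(2, 6) - 18*O = 0 - 18*(-107/156) = 0 + 321/26 = 321/26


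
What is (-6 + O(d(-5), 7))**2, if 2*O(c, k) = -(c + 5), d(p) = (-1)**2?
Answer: 81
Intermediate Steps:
d(p) = 1
O(c, k) = -5/2 - c/2 (O(c, k) = (-(c + 5))/2 = (-(5 + c))/2 = (-5 - c)/2 = -5/2 - c/2)
(-6 + O(d(-5), 7))**2 = (-6 + (-5/2 - 1/2*1))**2 = (-6 + (-5/2 - 1/2))**2 = (-6 - 3)**2 = (-9)**2 = 81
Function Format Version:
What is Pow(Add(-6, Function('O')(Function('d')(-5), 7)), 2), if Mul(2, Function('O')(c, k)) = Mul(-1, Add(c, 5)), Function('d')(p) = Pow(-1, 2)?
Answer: 81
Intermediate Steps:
Function('d')(p) = 1
Function('O')(c, k) = Add(Rational(-5, 2), Mul(Rational(-1, 2), c)) (Function('O')(c, k) = Mul(Rational(1, 2), Mul(-1, Add(c, 5))) = Mul(Rational(1, 2), Mul(-1, Add(5, c))) = Mul(Rational(1, 2), Add(-5, Mul(-1, c))) = Add(Rational(-5, 2), Mul(Rational(-1, 2), c)))
Pow(Add(-6, Function('O')(Function('d')(-5), 7)), 2) = Pow(Add(-6, Add(Rational(-5, 2), Mul(Rational(-1, 2), 1))), 2) = Pow(Add(-6, Add(Rational(-5, 2), Rational(-1, 2))), 2) = Pow(Add(-6, -3), 2) = Pow(-9, 2) = 81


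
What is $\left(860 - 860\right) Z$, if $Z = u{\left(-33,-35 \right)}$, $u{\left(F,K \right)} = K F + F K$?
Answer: $0$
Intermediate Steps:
$u{\left(F,K \right)} = 2 F K$ ($u{\left(F,K \right)} = F K + F K = 2 F K$)
$Z = 2310$ ($Z = 2 \left(-33\right) \left(-35\right) = 2310$)
$\left(860 - 860\right) Z = \left(860 - 860\right) 2310 = 0 \cdot 2310 = 0$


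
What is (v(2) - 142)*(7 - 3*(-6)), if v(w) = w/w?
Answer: -3525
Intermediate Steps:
v(w) = 1
(v(2) - 142)*(7 - 3*(-6)) = (1 - 142)*(7 - 3*(-6)) = -141*(7 + 18) = -141*25 = -3525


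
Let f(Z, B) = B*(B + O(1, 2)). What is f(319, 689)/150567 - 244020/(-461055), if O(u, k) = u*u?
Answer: 812481006/220379899 ≈ 3.6867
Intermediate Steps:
O(u, k) = u²
f(Z, B) = B*(1 + B) (f(Z, B) = B*(B + 1²) = B*(B + 1) = B*(1 + B))
f(319, 689)/150567 - 244020/(-461055) = (689*(1 + 689))/150567 - 244020/(-461055) = (689*690)*(1/150567) - 244020*(-1/461055) = 475410*(1/150567) + 2324/4391 = 158470/50189 + 2324/4391 = 812481006/220379899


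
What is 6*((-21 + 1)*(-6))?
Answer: 720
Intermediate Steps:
6*((-21 + 1)*(-6)) = 6*(-20*(-6)) = 6*120 = 720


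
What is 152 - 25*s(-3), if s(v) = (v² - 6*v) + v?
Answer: -448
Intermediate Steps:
s(v) = v² - 5*v
152 - 25*s(-3) = 152 - (-75)*(-5 - 3) = 152 - (-75)*(-8) = 152 - 25*24 = 152 - 600 = -448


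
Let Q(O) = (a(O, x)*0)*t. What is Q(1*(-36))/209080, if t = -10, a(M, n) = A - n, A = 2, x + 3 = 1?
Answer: 0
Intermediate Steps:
x = -2 (x = -3 + 1 = -2)
a(M, n) = 2 - n
Q(O) = 0 (Q(O) = ((2 - 1*(-2))*0)*(-10) = ((2 + 2)*0)*(-10) = (4*0)*(-10) = 0*(-10) = 0)
Q(1*(-36))/209080 = 0/209080 = 0*(1/209080) = 0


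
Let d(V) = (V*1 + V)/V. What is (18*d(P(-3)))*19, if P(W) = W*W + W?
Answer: 684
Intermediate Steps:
P(W) = W + W² (P(W) = W² + W = W + W²)
d(V) = 2 (d(V) = (V + V)/V = (2*V)/V = 2)
(18*d(P(-3)))*19 = (18*2)*19 = 36*19 = 684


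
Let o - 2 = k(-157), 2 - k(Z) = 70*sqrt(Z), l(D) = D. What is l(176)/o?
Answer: 176/192329 + 3080*I*sqrt(157)/192329 ≈ 0.0009151 + 0.20066*I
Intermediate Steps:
k(Z) = 2 - 70*sqrt(Z)
o = 4 - 70*I*sqrt(157) (o = 2 + (2 - 70*I*sqrt(157)) = 4 - 70*I*sqrt(157) ≈ 4.0 - 877.1*I)
l(176)/o = 176/(4 - 70*I*sqrt(157))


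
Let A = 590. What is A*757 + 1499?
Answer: 448129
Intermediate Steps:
A*757 + 1499 = 590*757 + 1499 = 446630 + 1499 = 448129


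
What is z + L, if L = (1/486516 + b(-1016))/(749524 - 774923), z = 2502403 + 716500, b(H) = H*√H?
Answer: 39776048375667251/12357019884 + 2032*I*√254/25399 ≈ 3.2189e+6 + 1.275*I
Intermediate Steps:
b(H) = H^(3/2)
z = 3218903
L = -1/12357019884 + 2032*I*√254/25399 (L = (1/486516 + (-1016)^(3/2))/(749524 - 774923) = (1/486516 - 2032*I*√254)/(-25399) = (1/486516 - 2032*I*√254)*(-1/25399) = -1/12357019884 + 2032*I*√254/25399 ≈ -8.0926e-11 + 1.275*I)
z + L = 3218903 + (-1/12357019884 + 2032*I*√254/25399) = 39776048375667251/12357019884 + 2032*I*√254/25399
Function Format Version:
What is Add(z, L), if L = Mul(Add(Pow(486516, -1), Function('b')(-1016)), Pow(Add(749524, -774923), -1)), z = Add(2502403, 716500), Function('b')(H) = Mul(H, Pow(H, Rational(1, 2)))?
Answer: Add(Rational(39776048375667251, 12357019884), Mul(Rational(2032, 25399), I, Pow(254, Rational(1, 2)))) ≈ Add(3.2189e+6, Mul(1.2750, I))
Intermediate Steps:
Function('b')(H) = Pow(H, Rational(3, 2))
z = 3218903
L = Add(Rational(-1, 12357019884), Mul(Rational(2032, 25399), I, Pow(254, Rational(1, 2)))) (L = Mul(Add(Pow(486516, -1), Pow(-1016, Rational(3, 2))), Pow(Add(749524, -774923), -1)) = Mul(Add(Rational(1, 486516), Mul(-2032, I, Pow(254, Rational(1, 2)))), Pow(-25399, -1)) = Mul(Add(Rational(1, 486516), Mul(-2032, I, Pow(254, Rational(1, 2)))), Rational(-1, 25399)) = Add(Rational(-1, 12357019884), Mul(Rational(2032, 25399), I, Pow(254, Rational(1, 2)))) ≈ Add(-8.0926e-11, Mul(1.2750, I)))
Add(z, L) = Add(3218903, Add(Rational(-1, 12357019884), Mul(Rational(2032, 25399), I, Pow(254, Rational(1, 2))))) = Add(Rational(39776048375667251, 12357019884), Mul(Rational(2032, 25399), I, Pow(254, Rational(1, 2))))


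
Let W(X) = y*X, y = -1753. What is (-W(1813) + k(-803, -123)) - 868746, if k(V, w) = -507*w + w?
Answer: 2371681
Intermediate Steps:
k(V, w) = -506*w
W(X) = -1753*X
(-W(1813) + k(-803, -123)) - 868746 = (-(-1753)*1813 - 506*(-123)) - 868746 = (-1*(-3178189) + 62238) - 868746 = (3178189 + 62238) - 868746 = 3240427 - 868746 = 2371681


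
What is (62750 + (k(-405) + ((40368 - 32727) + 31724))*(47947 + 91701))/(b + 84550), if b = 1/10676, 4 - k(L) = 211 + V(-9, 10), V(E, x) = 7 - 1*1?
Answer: 58371683862296/902655801 ≈ 64667.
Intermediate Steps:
V(E, x) = 6 (V(E, x) = 7 - 1 = 6)
k(L) = -213 (k(L) = 4 - (211 + 6) = 4 - 1*217 = 4 - 217 = -213)
b = 1/10676 ≈ 9.3668e-5
(62750 + (k(-405) + ((40368 - 32727) + 31724))*(47947 + 91701))/(b + 84550) = (62750 + (-213 + ((40368 - 32727) + 31724))*(47947 + 91701))/(1/10676 + 84550) = (62750 + (-213 + (7641 + 31724))*139648)/(902655801/10676) = (62750 + (-213 + 39365)*139648)*(10676/902655801) = (62750 + 39152*139648)*(10676/902655801) = (62750 + 5467498496)*(10676/902655801) = 5467561246*(10676/902655801) = 58371683862296/902655801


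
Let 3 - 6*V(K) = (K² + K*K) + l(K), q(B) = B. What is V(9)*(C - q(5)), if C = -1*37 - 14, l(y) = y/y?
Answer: 4480/3 ≈ 1493.3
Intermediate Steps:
l(y) = 1
C = -51 (C = -37 - 14 = -51)
V(K) = ⅓ - K²/3 (V(K) = ½ - ((K² + K*K) + 1)/6 = ½ - ((K² + K²) + 1)/6 = ½ - (2*K² + 1)/6 = ½ - (1 + 2*K²)/6 = ½ + (-⅙ - K²/3) = ⅓ - K²/3)
V(9)*(C - q(5)) = (⅓ - ⅓*9²)*(-51 - 1*5) = (⅓ - ⅓*81)*(-51 - 5) = (⅓ - 27)*(-56) = -80/3*(-56) = 4480/3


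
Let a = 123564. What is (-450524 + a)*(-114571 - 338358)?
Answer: 148089665840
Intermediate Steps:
(-450524 + a)*(-114571 - 338358) = (-450524 + 123564)*(-114571 - 338358) = -326960*(-452929) = 148089665840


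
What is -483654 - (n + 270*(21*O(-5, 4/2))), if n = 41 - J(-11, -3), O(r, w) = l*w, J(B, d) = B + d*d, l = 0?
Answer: -483697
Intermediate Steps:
J(B, d) = B + d²
O(r, w) = 0 (O(r, w) = 0*w = 0)
n = 43 (n = 41 - (-11 + (-3)²) = 41 - (-11 + 9) = 41 - 1*(-2) = 41 + 2 = 43)
-483654 - (n + 270*(21*O(-5, 4/2))) = -483654 - (43 + 270*(21*0)) = -483654 - (43 + 270*0) = -483654 - (43 + 0) = -483654 - 1*43 = -483654 - 43 = -483697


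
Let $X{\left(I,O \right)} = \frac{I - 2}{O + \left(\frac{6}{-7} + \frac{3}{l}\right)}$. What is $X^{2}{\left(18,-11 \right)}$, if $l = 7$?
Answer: $\frac{49}{25} \approx 1.96$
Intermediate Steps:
$X{\left(I,O \right)} = \frac{-2 + I}{- \frac{3}{7} + O}$ ($X{\left(I,O \right)} = \frac{I - 2}{O + \left(\frac{6}{-7} + \frac{3}{7}\right)} = \frac{-2 + I}{O + \left(6 \left(- \frac{1}{7}\right) + 3 \cdot \frac{1}{7}\right)} = \frac{-2 + I}{O + \left(- \frac{6}{7} + \frac{3}{7}\right)} = \frac{-2 + I}{O - \frac{3}{7}} = \frac{-2 + I}{- \frac{3}{7} + O}$)
$X^{2}{\left(18,-11 \right)} = \left(\frac{7 \left(-2 + 18\right)}{-3 + 7 \left(-11\right)}\right)^{2} = \left(7 \frac{1}{-3 - 77} \cdot 16\right)^{2} = \left(7 \frac{1}{-80} \cdot 16\right)^{2} = \left(7 \left(- \frac{1}{80}\right) 16\right)^{2} = \left(- \frac{7}{5}\right)^{2} = \frac{49}{25}$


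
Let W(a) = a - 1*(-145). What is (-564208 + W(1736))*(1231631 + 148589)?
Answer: -776134971940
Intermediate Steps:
W(a) = 145 + a (W(a) = a + 145 = 145 + a)
(-564208 + W(1736))*(1231631 + 148589) = (-564208 + (145 + 1736))*(1231631 + 148589) = (-564208 + 1881)*1380220 = -562327*1380220 = -776134971940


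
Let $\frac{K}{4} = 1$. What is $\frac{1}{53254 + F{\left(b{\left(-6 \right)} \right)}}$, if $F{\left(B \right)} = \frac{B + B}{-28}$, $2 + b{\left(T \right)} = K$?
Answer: $\frac{7}{372777} \approx 1.8778 \cdot 10^{-5}$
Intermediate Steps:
$K = 4$ ($K = 4 \cdot 1 = 4$)
$b{\left(T \right)} = 2$ ($b{\left(T \right)} = -2 + 4 = 2$)
$F{\left(B \right)} = - \frac{B}{14}$ ($F{\left(B \right)} = 2 B \left(- \frac{1}{28}\right) = - \frac{B}{14}$)
$\frac{1}{53254 + F{\left(b{\left(-6 \right)} \right)}} = \frac{1}{53254 - \frac{1}{7}} = \frac{1}{\frac{372777}{7}} = \frac{7}{372777}$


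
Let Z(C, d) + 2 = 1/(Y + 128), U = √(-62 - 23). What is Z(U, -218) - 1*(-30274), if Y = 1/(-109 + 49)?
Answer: 232458748/7679 ≈ 30272.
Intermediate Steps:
U = I*√85 (U = √(-85) = I*√85 ≈ 9.2195*I)
Y = -1/60 (Y = 1/(-60) = -1/60 ≈ -0.016667)
Z(C, d) = -15298/7679 (Z(C, d) = -2 + 1/(-1/60 + 128) = -2 + 1/(7679/60) = -2 + 60/7679 = -15298/7679)
Z(U, -218) - 1*(-30274) = -15298/7679 - 1*(-30274) = -15298/7679 + 30274 = 232458748/7679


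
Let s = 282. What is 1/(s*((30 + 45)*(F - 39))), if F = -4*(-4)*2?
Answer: -1/148050 ≈ -6.7545e-6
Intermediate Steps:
F = 32 (F = 16*2 = 32)
1/(s*((30 + 45)*(F - 39))) = 1/(282*((30 + 45)*(32 - 39))) = 1/(282*(75*(-7))) = 1/(282*(-525)) = 1/(-148050) = -1/148050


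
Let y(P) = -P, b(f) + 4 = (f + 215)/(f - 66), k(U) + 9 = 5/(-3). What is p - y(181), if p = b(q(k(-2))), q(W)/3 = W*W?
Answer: 147871/826 ≈ 179.02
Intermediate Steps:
k(U) = -32/3 (k(U) = -9 + 5/(-3) = -9 + 5*(-⅓) = -9 - 5/3 = -32/3)
q(W) = 3*W² (q(W) = 3*(W*W) = 3*W²)
b(f) = -4 + (215 + f)/(-66 + f) (b(f) = -4 + (f + 215)/(f - 66) = -4 + (215 + f)/(-66 + f))
p = -1635/826 (p = (479 - 9*(-32/3)²)/(-66 + 3*(-32/3)²) = (479 - 9*1024/9)/(-66 + 3*(1024/9)) = (479 - 3*1024/3)/(-66 + 1024/3) = (479 - 1024)/(826/3) = (3/826)*(-545) = -1635/826 ≈ -1.9794)
p - y(181) = -1635/826 - (-1)*181 = -1635/826 - 1*(-181) = -1635/826 + 181 = 147871/826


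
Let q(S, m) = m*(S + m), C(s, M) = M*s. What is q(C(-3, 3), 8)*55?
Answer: -440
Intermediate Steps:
q(C(-3, 3), 8)*55 = (8*(3*(-3) + 8))*55 = (8*(-9 + 8))*55 = (8*(-1))*55 = -8*55 = -440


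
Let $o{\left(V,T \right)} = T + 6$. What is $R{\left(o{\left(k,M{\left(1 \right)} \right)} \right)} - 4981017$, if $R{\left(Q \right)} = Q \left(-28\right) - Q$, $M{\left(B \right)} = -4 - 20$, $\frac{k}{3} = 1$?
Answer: $-4980495$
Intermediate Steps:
$k = 3$ ($k = 3 \cdot 1 = 3$)
$M{\left(B \right)} = -24$ ($M{\left(B \right)} = -4 - 20 = -24$)
$o{\left(V,T \right)} = 6 + T$
$R{\left(Q \right)} = - 29 Q$ ($R{\left(Q \right)} = - 28 Q - Q = - 29 Q$)
$R{\left(o{\left(k,M{\left(1 \right)} \right)} \right)} - 4981017 = - 29 \left(6 - 24\right) - 4981017 = \left(-29\right) \left(-18\right) - 4981017 = 522 - 4981017 = -4980495$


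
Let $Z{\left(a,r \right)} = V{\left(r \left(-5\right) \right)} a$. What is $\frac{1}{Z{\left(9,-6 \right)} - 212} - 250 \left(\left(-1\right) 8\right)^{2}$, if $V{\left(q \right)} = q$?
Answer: $- \frac{927999}{58} \approx -16000.0$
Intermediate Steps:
$Z{\left(a,r \right)} = - 5 a r$ ($Z{\left(a,r \right)} = r \left(-5\right) a = - 5 r a = - 5 a r$)
$\frac{1}{Z{\left(9,-6 \right)} - 212} - 250 \left(\left(-1\right) 8\right)^{2} = \frac{1}{\left(-5\right) 9 \left(-6\right) - 212} - 250 \left(\left(-1\right) 8\right)^{2} = \frac{1}{270 - 212} - 250 \left(-8\right)^{2} = \frac{1}{58} - 16000 = - \frac{927999}{58}$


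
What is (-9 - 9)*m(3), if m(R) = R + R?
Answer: -108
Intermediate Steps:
m(R) = 2*R
(-9 - 9)*m(3) = (-9 - 9)*(2*3) = -18*6 = -108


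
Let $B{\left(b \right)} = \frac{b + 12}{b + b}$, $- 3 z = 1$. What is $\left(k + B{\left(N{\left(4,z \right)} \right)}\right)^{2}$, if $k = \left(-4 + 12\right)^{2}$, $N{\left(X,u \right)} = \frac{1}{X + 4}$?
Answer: $\frac{50625}{4} \approx 12656.0$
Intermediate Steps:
$z = - \frac{1}{3}$ ($z = \left(- \frac{1}{3}\right) 1 = - \frac{1}{3} \approx -0.33333$)
$N{\left(X,u \right)} = \frac{1}{4 + X}$
$k = 64$ ($k = 8^{2} = 64$)
$B{\left(b \right)} = \frac{12 + b}{2 b}$
$\left(k + B{\left(N{\left(4,z \right)} \right)}\right)^{2} = \left(64 + \frac{12 + \frac{1}{4 + 4}}{2 \frac{1}{4 + 4}}\right)^{2} = \left(64 + \frac{12 + \frac{1}{8}}{2 \cdot \frac{1}{8}}\right)^{2} = \left(64 + \frac{\frac{1}{\frac{1}{8}} \left(12 + \frac{1}{8}\right)}{2}\right)^{2} = \left(64 + \frac{1}{2} \cdot 8 \cdot \frac{97}{8}\right)^{2} = \left(64 + \frac{97}{2}\right)^{2} = \left(\frac{225}{2}\right)^{2} = \frac{50625}{4}$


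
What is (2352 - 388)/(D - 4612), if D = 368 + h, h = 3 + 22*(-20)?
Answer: -1964/4681 ≈ -0.41957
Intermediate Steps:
h = -437 (h = 3 - 440 = -437)
D = -69 (D = 368 - 437 = -69)
(2352 - 388)/(D - 4612) = (2352 - 388)/(-69 - 4612) = 1964/(-4681) = 1964*(-1/4681) = -1964/4681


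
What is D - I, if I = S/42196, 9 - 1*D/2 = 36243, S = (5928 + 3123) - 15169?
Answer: -218418115/3014 ≈ -72468.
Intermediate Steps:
S = -6118 (S = 9051 - 15169 = -6118)
D = -72468 (D = 18 - 2*36243 = 18 - 72486 = -72468)
I = -437/3014 (I = -6118/42196 = -6118*1/42196 = -437/3014 ≈ -0.14499)
D - I = -72468 - 1*(-437/3014) = -72468 + 437/3014 = -218418115/3014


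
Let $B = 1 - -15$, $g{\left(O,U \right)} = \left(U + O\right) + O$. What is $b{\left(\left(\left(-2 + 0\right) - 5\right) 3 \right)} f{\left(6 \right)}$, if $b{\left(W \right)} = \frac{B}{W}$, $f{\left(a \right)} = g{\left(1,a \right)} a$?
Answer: $- \frac{256}{7} \approx -36.571$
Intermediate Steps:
$g{\left(O,U \right)} = U + 2 O$ ($g{\left(O,U \right)} = \left(O + U\right) + O = U + 2 O$)
$B = 16$ ($B = 1 + 15 = 16$)
$f{\left(a \right)} = a \left(2 + a\right)$ ($f{\left(a \right)} = \left(a + 2 \cdot 1\right) a = \left(a + 2\right) a = \left(2 + a\right) a = a \left(2 + a\right)$)
$b{\left(W \right)} = \frac{16}{W}$
$b{\left(\left(\left(-2 + 0\right) - 5\right) 3 \right)} f{\left(6 \right)} = \frac{16}{\left(\left(-2 + 0\right) - 5\right) 3} \cdot 6 \left(2 + 6\right) = \frac{16}{\left(-2 - 5\right) 3} \cdot 6 \cdot 8 = \frac{16}{\left(-7\right) 3} \cdot 48 = \frac{16}{-21} \cdot 48 = 16 \left(- \frac{1}{21}\right) 48 = \left(- \frac{16}{21}\right) 48 = - \frac{256}{7}$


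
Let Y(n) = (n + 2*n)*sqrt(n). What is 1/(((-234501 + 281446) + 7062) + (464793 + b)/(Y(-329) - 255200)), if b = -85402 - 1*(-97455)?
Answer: 392722632016223/21209040971321001485 - 156882334*I*sqrt(329)/63627122913963004455 ≈ 1.8517e-5 - 4.4723e-11*I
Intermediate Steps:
b = 12053 (b = -85402 + 97455 = 12053)
Y(n) = 3*n**(3/2) (Y(n) = (3*n)*sqrt(n) = 3*n**(3/2))
1/(((-234501 + 281446) + 7062) + (464793 + b)/(Y(-329) - 255200)) = 1/(((-234501 + 281446) + 7062) + (464793 + 12053)/(3*(-329)**(3/2) - 255200)) = 1/((46945 + 7062) + 476846/(3*(-329*I*sqrt(329)) - 255200)) = 1/(54007 + 476846/(-987*I*sqrt(329) - 255200)) = 1/(54007 + 476846/(-255200 - 987*I*sqrt(329)))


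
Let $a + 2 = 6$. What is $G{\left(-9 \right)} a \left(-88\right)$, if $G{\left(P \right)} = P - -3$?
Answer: $2112$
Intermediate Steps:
$a = 4$ ($a = -2 + 6 = 4$)
$G{\left(P \right)} = 3 + P$ ($G{\left(P \right)} = P + 3 = 3 + P$)
$G{\left(-9 \right)} a \left(-88\right) = \left(3 - 9\right) 4 \left(-88\right) = \left(-6\right) 4 \left(-88\right) = \left(-24\right) \left(-88\right) = 2112$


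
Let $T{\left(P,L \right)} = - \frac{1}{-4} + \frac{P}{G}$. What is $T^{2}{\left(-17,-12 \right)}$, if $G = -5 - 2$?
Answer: $\frac{5625}{784} \approx 7.1747$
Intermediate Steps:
$G = -7$
$T{\left(P,L \right)} = \frac{1}{4} - \frac{P}{7}$ ($T{\left(P,L \right)} = - \frac{1}{-4} + \frac{P}{-7} = \left(-1\right) \left(- \frac{1}{4}\right) + P \left(- \frac{1}{7}\right) = \frac{1}{4} - \frac{P}{7}$)
$T^{2}{\left(-17,-12 \right)} = \left(\frac{1}{4} - - \frac{17}{7}\right)^{2} = \left(\frac{1}{4} + \frac{17}{7}\right)^{2} = \left(\frac{75}{28}\right)^{2} = \frac{5625}{784}$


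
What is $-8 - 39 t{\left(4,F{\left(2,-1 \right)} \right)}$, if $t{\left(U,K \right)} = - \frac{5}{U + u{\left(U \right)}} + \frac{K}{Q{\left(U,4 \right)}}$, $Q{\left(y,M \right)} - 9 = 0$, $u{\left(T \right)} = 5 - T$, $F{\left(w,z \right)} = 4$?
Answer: $\frac{41}{3} \approx 13.667$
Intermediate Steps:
$Q{\left(y,M \right)} = 9$ ($Q{\left(y,M \right)} = 9 + 0 = 9$)
$t{\left(U,K \right)} = -1 + \frac{K}{9}$ ($t{\left(U,K \right)} = - \frac{5}{U - \left(-5 + U\right)} + \frac{K}{9} = - \frac{5}{5} + K \frac{1}{9} = \left(-5\right) \frac{1}{5} + \frac{K}{9} = -1 + \frac{K}{9}$)
$-8 - 39 t{\left(4,F{\left(2,-1 \right)} \right)} = -8 - 39 \left(-1 + \frac{1}{9} \cdot 4\right) = -8 - 39 \left(-1 + \frac{4}{9}\right) = -8 - - \frac{65}{3} = -8 + \frac{65}{3} = \frac{41}{3}$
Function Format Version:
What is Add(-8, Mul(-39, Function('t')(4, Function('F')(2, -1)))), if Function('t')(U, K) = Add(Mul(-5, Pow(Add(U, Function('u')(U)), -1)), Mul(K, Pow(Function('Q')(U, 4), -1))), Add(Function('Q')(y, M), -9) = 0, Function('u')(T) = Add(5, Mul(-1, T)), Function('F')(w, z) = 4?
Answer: Rational(41, 3) ≈ 13.667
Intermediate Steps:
Function('Q')(y, M) = 9 (Function('Q')(y, M) = Add(9, 0) = 9)
Function('t')(U, K) = Add(-1, Mul(Rational(1, 9), K)) (Function('t')(U, K) = Add(Mul(-5, Pow(Add(U, Add(5, Mul(-1, U))), -1)), Mul(K, Pow(9, -1))) = Add(Mul(-5, Pow(5, -1)), Mul(K, Rational(1, 9))) = Add(Mul(-5, Rational(1, 5)), Mul(Rational(1, 9), K)) = Add(-1, Mul(Rational(1, 9), K)))
Add(-8, Mul(-39, Function('t')(4, Function('F')(2, -1)))) = Add(-8, Mul(-39, Add(-1, Mul(Rational(1, 9), 4)))) = Add(-8, Mul(-39, Add(-1, Rational(4, 9)))) = Add(-8, Mul(-39, Rational(-5, 9))) = Add(-8, Rational(65, 3)) = Rational(41, 3)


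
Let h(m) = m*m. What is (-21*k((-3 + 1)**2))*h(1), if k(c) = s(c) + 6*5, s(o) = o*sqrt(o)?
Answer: -798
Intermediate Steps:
h(m) = m**2
s(o) = o**(3/2)
k(c) = 30 + c**(3/2) (k(c) = c**(3/2) + 6*5 = c**(3/2) + 30 = 30 + c**(3/2))
(-21*k((-3 + 1)**2))*h(1) = -21*(30 + ((-3 + 1)**2)**(3/2))*1**2 = -21*(30 + ((-2)**2)**(3/2))*1 = -21*(30 + 4**(3/2))*1 = -21*(30 + 8)*1 = -21*38*1 = -798*1 = -798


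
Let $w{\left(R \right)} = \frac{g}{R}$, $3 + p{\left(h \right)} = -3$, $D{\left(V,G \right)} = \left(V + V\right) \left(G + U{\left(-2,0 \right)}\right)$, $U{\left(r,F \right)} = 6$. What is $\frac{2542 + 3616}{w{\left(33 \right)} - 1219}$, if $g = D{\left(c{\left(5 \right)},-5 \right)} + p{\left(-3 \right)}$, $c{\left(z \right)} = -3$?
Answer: $- \frac{67738}{13413} \approx -5.0502$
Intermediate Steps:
$D{\left(V,G \right)} = 2 V \left(6 + G\right)$ ($D{\left(V,G \right)} = \left(V + V\right) \left(G + 6\right) = 2 V \left(6 + G\right)$)
$p{\left(h \right)} = -6$ ($p{\left(h \right)} = -3 - 3 = -6$)
$g = -12$ ($g = 2 \left(-3\right) \left(6 - 5\right) - 6 = 2 \left(-3\right) 1 - 6 = -6 - 6 = -12$)
$w{\left(R \right)} = - \frac{12}{R}$
$\frac{2542 + 3616}{w{\left(33 \right)} - 1219} = \frac{2542 + 3616}{- \frac{12}{33} - 1219} = \frac{6158}{\left(-12\right) \frac{1}{33} - 1219} = \frac{6158}{- \frac{4}{11} - 1219} = \frac{6158}{- \frac{13413}{11}} = 6158 \left(- \frac{11}{13413}\right) = - \frac{67738}{13413}$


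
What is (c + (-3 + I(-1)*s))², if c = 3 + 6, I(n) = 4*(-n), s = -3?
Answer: 36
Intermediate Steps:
I(n) = -4*n
c = 9
(c + (-3 + I(-1)*s))² = (9 + (-3 - 4*(-1)*(-3)))² = (9 + (-3 + 4*(-3)))² = (9 + (-3 - 12))² = (9 - 15)² = (-6)² = 36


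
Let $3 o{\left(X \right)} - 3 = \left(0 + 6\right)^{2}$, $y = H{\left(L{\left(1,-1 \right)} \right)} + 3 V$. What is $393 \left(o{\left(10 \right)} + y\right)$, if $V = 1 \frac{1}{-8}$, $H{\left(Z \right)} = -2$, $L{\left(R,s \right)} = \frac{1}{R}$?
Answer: $\frac{33405}{8} \approx 4175.6$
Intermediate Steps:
$V = - \frac{1}{8}$ ($V = 1 \left(- \frac{1}{8}\right) = - \frac{1}{8} \approx -0.125$)
$y = - \frac{19}{8}$ ($y = -2 + 3 \left(- \frac{1}{8}\right) = -2 - \frac{3}{8} = - \frac{19}{8} \approx -2.375$)
$o{\left(X \right)} = 13$ ($o{\left(X \right)} = 1 + \frac{\left(0 + 6\right)^{2}}{3} = 1 + \frac{6^{2}}{3} = 1 + \frac{1}{3} \cdot 36 = 1 + 12 = 13$)
$393 \left(o{\left(10 \right)} + y\right) = 393 \left(13 - \frac{19}{8}\right) = 393 \cdot \frac{85}{8} = \frac{33405}{8}$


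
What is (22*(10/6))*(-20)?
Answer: -2200/3 ≈ -733.33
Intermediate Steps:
(22*(10/6))*(-20) = (22*(10*(⅙)))*(-20) = (22*(5/3))*(-20) = (110/3)*(-20) = -2200/3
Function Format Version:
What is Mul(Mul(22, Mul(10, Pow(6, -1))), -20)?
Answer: Rational(-2200, 3) ≈ -733.33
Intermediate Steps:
Mul(Mul(22, Mul(10, Pow(6, -1))), -20) = Mul(Mul(22, Mul(10, Rational(1, 6))), -20) = Mul(Mul(22, Rational(5, 3)), -20) = Mul(Rational(110, 3), -20) = Rational(-2200, 3)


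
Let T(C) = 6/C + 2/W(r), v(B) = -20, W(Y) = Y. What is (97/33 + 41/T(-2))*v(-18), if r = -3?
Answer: 5440/33 ≈ 164.85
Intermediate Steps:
T(C) = -⅔ + 6/C (T(C) = 6/C + 2/(-3) = 6/C + 2*(-⅓) = 6/C - ⅔ = -⅔ + 6/C)
(97/33 + 41/T(-2))*v(-18) = (97/33 + 41/(-⅔ + 6/(-2)))*(-20) = (97*(1/33) + 41/(-⅔ + 6*(-½)))*(-20) = (97/33 + 41/(-⅔ - 3))*(-20) = (97/33 + 41/(-11/3))*(-20) = (97/33 + 41*(-3/11))*(-20) = (97/33 - 123/11)*(-20) = -272/33*(-20) = 5440/33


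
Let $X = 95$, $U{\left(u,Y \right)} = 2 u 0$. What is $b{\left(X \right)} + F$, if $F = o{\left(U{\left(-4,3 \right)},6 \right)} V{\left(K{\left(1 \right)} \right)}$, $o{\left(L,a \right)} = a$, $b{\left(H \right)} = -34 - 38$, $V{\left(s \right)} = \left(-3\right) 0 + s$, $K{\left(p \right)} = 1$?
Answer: $-66$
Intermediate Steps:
$U{\left(u,Y \right)} = 0$
$V{\left(s \right)} = s$ ($V{\left(s \right)} = 0 + s = s$)
$b{\left(H \right)} = -72$ ($b{\left(H \right)} = -34 - 38 = -72$)
$F = 6$ ($F = 6 \cdot 1 = 6$)
$b{\left(X \right)} + F = -72 + 6 = -66$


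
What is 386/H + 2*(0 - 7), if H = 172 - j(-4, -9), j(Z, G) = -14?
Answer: -1109/93 ≈ -11.925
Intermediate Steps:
H = 186 (H = 172 - 1*(-14) = 172 + 14 = 186)
386/H + 2*(0 - 7) = 386/186 + 2*(0 - 7) = 386*(1/186) + 2*(-7) = 193/93 - 14 = -1109/93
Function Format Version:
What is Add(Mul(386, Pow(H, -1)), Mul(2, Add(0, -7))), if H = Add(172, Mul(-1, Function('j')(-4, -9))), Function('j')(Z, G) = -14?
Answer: Rational(-1109, 93) ≈ -11.925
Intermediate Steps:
H = 186 (H = Add(172, Mul(-1, -14)) = Add(172, 14) = 186)
Add(Mul(386, Pow(H, -1)), Mul(2, Add(0, -7))) = Add(Mul(386, Pow(186, -1)), Mul(2, Add(0, -7))) = Add(Mul(386, Rational(1, 186)), Mul(2, -7)) = Add(Rational(193, 93), -14) = Rational(-1109, 93)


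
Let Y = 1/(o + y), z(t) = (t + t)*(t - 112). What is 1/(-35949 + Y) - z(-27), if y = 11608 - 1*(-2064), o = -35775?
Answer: -5964123116591/794580748 ≈ -7506.0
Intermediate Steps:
y = 13672 (y = 11608 + 2064 = 13672)
z(t) = 2*t*(-112 + t) (z(t) = (2*t)*(-112 + t) = 2*t*(-112 + t))
Y = -1/22103 (Y = 1/(-35775 + 13672) = 1/(-22103) = -1/22103 ≈ -4.5243e-5)
1/(-35949 + Y) - z(-27) = 1/(-35949 - 1/22103) - 2*(-27)*(-112 - 27) = 1/(-794580748/22103) - 2*(-27)*(-139) = -22103/794580748 - 1*7506 = -22103/794580748 - 7506 = -5964123116591/794580748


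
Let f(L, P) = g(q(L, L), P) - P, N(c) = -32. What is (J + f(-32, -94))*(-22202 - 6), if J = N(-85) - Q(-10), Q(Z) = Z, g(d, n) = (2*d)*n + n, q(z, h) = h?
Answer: -133114752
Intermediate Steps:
g(d, n) = n + 2*d*n (g(d, n) = 2*d*n + n = n + 2*d*n)
J = -22 (J = -32 - 1*(-10) = -32 + 10 = -22)
f(L, P) = -P + P*(1 + 2*L) (f(L, P) = P*(1 + 2*L) - P = -P + P*(1 + 2*L))
(J + f(-32, -94))*(-22202 - 6) = (-22 + 2*(-32)*(-94))*(-22202 - 6) = (-22 + 6016)*(-22208) = 5994*(-22208) = -133114752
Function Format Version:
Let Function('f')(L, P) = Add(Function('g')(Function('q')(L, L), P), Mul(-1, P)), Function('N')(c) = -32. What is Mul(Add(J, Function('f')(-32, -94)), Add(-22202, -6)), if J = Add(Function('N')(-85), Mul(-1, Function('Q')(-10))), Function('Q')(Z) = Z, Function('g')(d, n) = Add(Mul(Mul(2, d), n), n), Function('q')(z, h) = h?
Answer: -133114752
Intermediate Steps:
Function('g')(d, n) = Add(n, Mul(2, d, n)) (Function('g')(d, n) = Add(Mul(2, d, n), n) = Add(n, Mul(2, d, n)))
J = -22 (J = Add(-32, Mul(-1, -10)) = Add(-32, 10) = -22)
Function('f')(L, P) = Add(Mul(-1, P), Mul(P, Add(1, Mul(2, L)))) (Function('f')(L, P) = Add(Mul(P, Add(1, Mul(2, L))), Mul(-1, P)) = Add(Mul(-1, P), Mul(P, Add(1, Mul(2, L)))))
Mul(Add(J, Function('f')(-32, -94)), Add(-22202, -6)) = Mul(Add(-22, Mul(2, -32, -94)), Add(-22202, -6)) = Mul(Add(-22, 6016), -22208) = Mul(5994, -22208) = -133114752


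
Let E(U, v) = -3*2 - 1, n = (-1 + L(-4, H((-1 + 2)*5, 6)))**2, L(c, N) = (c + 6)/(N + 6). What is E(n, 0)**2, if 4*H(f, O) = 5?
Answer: 49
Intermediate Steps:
H(f, O) = 5/4 (H(f, O) = (1/4)*5 = 5/4)
L(c, N) = (6 + c)/(6 + N)
n = 441/841 (n = (-1 + (6 - 4)/(6 + 5/4))**2 = (-1 + 2/(29/4))**2 = (-1 + (4/29)*2)**2 = (-1 + 8/29)**2 = (-21/29)**2 = 441/841 ≈ 0.52438)
E(U, v) = -7 (E(U, v) = -6 - 1 = -7)
E(n, 0)**2 = (-7)**2 = 49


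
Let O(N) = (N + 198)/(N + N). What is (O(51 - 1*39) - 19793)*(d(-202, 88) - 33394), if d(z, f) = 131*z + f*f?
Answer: 1030996836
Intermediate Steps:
O(N) = (198 + N)/(2*N) (O(N) = (198 + N)/((2*N)) = (198 + N)*(1/(2*N)) = (198 + N)/(2*N))
d(z, f) = f² + 131*z (d(z, f) = 131*z + f² = f² + 131*z)
(O(51 - 1*39) - 19793)*(d(-202, 88) - 33394) = ((198 + (51 - 1*39))/(2*(51 - 1*39)) - 19793)*((88² + 131*(-202)) - 33394) = ((198 + (51 - 39))/(2*(51 - 39)) - 19793)*((7744 - 26462) - 33394) = ((½)*(198 + 12)/12 - 19793)*(-18718 - 33394) = ((½)*(1/12)*210 - 19793)*(-52112) = (35/4 - 19793)*(-52112) = -79137/4*(-52112) = 1030996836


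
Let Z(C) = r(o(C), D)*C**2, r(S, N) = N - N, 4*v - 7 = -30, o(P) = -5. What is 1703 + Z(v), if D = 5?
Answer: 1703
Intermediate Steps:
v = -23/4 (v = 7/4 + (1/4)*(-30) = 7/4 - 15/2 = -23/4 ≈ -5.7500)
r(S, N) = 0
Z(C) = 0 (Z(C) = 0*C**2 = 0)
1703 + Z(v) = 1703 + 0 = 1703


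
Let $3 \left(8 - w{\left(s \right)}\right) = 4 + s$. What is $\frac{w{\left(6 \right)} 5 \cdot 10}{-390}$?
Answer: $- \frac{70}{117} \approx -0.59829$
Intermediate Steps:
$w{\left(s \right)} = \frac{20}{3} - \frac{s}{3}$ ($w{\left(s \right)} = 8 - \frac{4 + s}{3} = 8 - \left(\frac{4}{3} + \frac{s}{3}\right) = \frac{20}{3} - \frac{s}{3}$)
$\frac{w{\left(6 \right)} 5 \cdot 10}{-390} = \frac{\left(\frac{20}{3} - 2\right) 5 \cdot 10}{-390} = \left(\frac{20}{3} - 2\right) 5 \cdot 10 \left(- \frac{1}{390}\right) = \frac{14}{3} \cdot 5 \cdot 10 \left(- \frac{1}{390}\right) = \frac{70}{3} \cdot 10 \left(- \frac{1}{390}\right) = \frac{700}{3} \left(- \frac{1}{390}\right) = - \frac{70}{117}$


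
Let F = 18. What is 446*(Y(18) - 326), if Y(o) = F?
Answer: -137368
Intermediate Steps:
Y(o) = 18
446*(Y(18) - 326) = 446*(18 - 326) = 446*(-308) = -137368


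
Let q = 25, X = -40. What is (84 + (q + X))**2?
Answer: 4761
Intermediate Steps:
(84 + (q + X))**2 = (84 + (25 - 40))**2 = (84 - 15)**2 = 69**2 = 4761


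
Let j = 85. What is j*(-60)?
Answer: -5100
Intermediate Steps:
j*(-60) = 85*(-60) = -5100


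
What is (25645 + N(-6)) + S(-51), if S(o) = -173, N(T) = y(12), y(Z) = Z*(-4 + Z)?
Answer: 25568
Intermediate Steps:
N(T) = 96 (N(T) = 12*(-4 + 12) = 12*8 = 96)
(25645 + N(-6)) + S(-51) = (25645 + 96) - 173 = 25741 - 173 = 25568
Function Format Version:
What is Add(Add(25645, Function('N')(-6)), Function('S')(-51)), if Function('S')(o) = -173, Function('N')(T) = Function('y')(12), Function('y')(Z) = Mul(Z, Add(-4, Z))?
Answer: 25568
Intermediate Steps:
Function('N')(T) = 96 (Function('N')(T) = Mul(12, Add(-4, 12)) = Mul(12, 8) = 96)
Add(Add(25645, Function('N')(-6)), Function('S')(-51)) = Add(Add(25645, 96), -173) = Add(25741, -173) = 25568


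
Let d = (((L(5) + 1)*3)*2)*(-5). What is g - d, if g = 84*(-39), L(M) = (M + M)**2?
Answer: -246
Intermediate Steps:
L(M) = 4*M**2 (L(M) = (2*M)**2 = 4*M**2)
d = -3030 (d = (((4*5**2 + 1)*3)*2)*(-5) = (((4*25 + 1)*3)*2)*(-5) = (((100 + 1)*3)*2)*(-5) = ((101*3)*2)*(-5) = (303*2)*(-5) = 606*(-5) = -3030)
g = -3276
g - d = -3276 - 1*(-3030) = -3276 + 3030 = -246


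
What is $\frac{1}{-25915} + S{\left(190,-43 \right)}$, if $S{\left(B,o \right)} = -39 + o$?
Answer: $- \frac{2125031}{25915} \approx -82.0$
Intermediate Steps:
$\frac{1}{-25915} + S{\left(190,-43 \right)} = \frac{1}{-25915} - 82 = - \frac{1}{25915} - 82 = - \frac{2125031}{25915}$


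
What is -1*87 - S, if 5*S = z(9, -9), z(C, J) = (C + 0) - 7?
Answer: -437/5 ≈ -87.400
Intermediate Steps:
z(C, J) = -7 + C (z(C, J) = C - 7 = -7 + C)
S = ⅖ (S = (-7 + 9)/5 = (⅕)*2 = ⅖ ≈ 0.40000)
-1*87 - S = -1*87 - 1*⅖ = -87 - ⅖ = -437/5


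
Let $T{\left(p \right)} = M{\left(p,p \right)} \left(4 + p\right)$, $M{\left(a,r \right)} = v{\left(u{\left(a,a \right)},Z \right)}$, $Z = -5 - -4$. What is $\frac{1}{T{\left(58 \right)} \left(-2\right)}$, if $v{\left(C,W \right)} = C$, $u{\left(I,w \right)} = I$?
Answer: $- \frac{1}{7192} \approx -0.00013904$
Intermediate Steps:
$Z = -1$ ($Z = -5 + 4 = -1$)
$M{\left(a,r \right)} = a$
$T{\left(p \right)} = p \left(4 + p\right)$
$\frac{1}{T{\left(58 \right)} \left(-2\right)} = \frac{1}{58 \left(4 + 58\right) \left(-2\right)} = \frac{1}{58 \cdot 62 \left(-2\right)} = \frac{1}{3596 \left(-2\right)} = \frac{1}{-7192} = - \frac{1}{7192}$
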